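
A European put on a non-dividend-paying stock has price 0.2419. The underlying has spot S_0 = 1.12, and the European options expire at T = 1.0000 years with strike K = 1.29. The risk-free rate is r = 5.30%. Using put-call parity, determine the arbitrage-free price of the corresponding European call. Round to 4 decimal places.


Answer: Call price = 0.1385

Derivation:
Put-call parity: C - P = S_0 * exp(-qT) - K * exp(-rT).
S_0 * exp(-qT) = 1.1200 * 1.00000000 = 1.12000000
K * exp(-rT) = 1.2900 * 0.94838001 = 1.22341022
C = P + S*exp(-qT) - K*exp(-rT)
C = 0.2419 + 1.12000000 - 1.22341022 = 0.1385


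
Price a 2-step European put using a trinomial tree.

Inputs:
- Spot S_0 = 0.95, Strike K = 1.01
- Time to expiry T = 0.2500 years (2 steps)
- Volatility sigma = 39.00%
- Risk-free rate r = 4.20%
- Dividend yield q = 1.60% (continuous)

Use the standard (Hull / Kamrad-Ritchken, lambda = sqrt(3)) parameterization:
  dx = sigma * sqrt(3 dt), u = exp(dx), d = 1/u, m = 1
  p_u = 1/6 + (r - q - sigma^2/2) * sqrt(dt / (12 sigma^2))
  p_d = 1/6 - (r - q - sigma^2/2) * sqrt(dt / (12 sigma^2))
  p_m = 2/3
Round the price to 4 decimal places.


Answer: Price = V(0,0) = 0.1052

Derivation:
dt = T/N = 0.125000; dx = sigma*sqrt(3*dt) = 0.238825
u = exp(dx) = 1.269757; d = 1/u = 0.787552
p_u = 0.153569, p_m = 0.666667, p_d = 0.179765
Discount per step: exp(-r*dt) = 0.994764
Stock lattice S(k, j) with j the centered position index:
  k=0: S(0,+0) = 0.9500
  k=1: S(1,-1) = 0.7482; S(1,+0) = 0.9500; S(1,+1) = 1.2063
  k=2: S(2,-2) = 0.5892; S(2,-1) = 0.7482; S(2,+0) = 0.9500; S(2,+1) = 1.2063; S(2,+2) = 1.5317
Terminal payoffs V(N, j) = max(K - S_T, 0):
  V(2,-2) = 0.420773; V(2,-1) = 0.261825; V(2,+0) = 0.060000; V(2,+1) = 0.000000; V(2,+2) = 0.000000
Backward induction: V(k, j) = exp(-r*dt) * [p_u * V(k+1, j+1) + p_m * V(k+1, j) + p_d * V(k+1, j-1)]
  V(1,-1) = exp(-r*dt) * [p_u*0.060000 + p_m*0.261825 + p_d*0.420773] = 0.258046
  V(1,+0) = exp(-r*dt) * [p_u*0.000000 + p_m*0.060000 + p_d*0.261825] = 0.086611
  V(1,+1) = exp(-r*dt) * [p_u*0.000000 + p_m*0.000000 + p_d*0.060000] = 0.010729
  V(0,+0) = exp(-r*dt) * [p_u*0.010729 + p_m*0.086611 + p_d*0.258046] = 0.105222


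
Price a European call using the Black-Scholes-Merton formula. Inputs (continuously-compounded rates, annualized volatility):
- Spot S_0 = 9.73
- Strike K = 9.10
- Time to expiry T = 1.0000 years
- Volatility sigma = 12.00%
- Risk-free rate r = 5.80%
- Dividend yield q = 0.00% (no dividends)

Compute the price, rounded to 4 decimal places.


Answer: Price = 1.2271

Derivation:
d1 = (ln(S/K) + (r - q + 0.5*sigma^2) * T) / (sigma * sqrt(T)) = 1.10116236
d2 = d1 - sigma * sqrt(T) = 0.98116236
exp(-rT) = 0.94364995; exp(-qT) = 1.00000000
C = S_0 * exp(-qT) * N(d1) - K * exp(-rT) * N(d2)
N(d1) = 0.86458700; N(d2) = 0.83674366
C = 9.7300 * 1.00000000 * 0.86458700 - 9.1000 * 0.94364995 * 0.83674366 = 1.2271


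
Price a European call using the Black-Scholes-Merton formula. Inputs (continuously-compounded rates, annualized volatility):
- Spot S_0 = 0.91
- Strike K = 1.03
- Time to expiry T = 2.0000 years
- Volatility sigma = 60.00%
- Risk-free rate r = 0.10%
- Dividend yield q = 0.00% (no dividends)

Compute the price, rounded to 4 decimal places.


d1 = (ln(S/K) + (r - q + 0.5*sigma^2) * T) / (sigma * sqrt(T)) = 0.28063951
d2 = d1 - sigma * sqrt(T) = -0.56788863
exp(-rT) = 0.99800200; exp(-qT) = 1.00000000
C = S_0 * exp(-qT) * N(d1) - K * exp(-rT) * N(d2)
N(d1) = 0.61050654; N(d2) = 0.28505530
C = 0.9100 * 1.00000000 * 0.61050654 - 1.0300 * 0.99800200 * 0.28505530 = 0.2625

Answer: Price = 0.2625


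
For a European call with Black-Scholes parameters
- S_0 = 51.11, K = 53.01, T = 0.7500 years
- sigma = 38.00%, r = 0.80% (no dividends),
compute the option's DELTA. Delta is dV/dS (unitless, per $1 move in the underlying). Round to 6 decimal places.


Answer: Delta = 0.528645

Derivation:
d1 = 0.0718636929; d2 = -0.2572259606
phi(d1) = 0.3979134624; exp(-qT) = 1.0000000000; exp(-rT) = 0.9940179641
N(d1) = 0.5286448079
Delta = exp(-qT) * N(d1) = 1.0000000000 * 0.5286448079 = 0.528645


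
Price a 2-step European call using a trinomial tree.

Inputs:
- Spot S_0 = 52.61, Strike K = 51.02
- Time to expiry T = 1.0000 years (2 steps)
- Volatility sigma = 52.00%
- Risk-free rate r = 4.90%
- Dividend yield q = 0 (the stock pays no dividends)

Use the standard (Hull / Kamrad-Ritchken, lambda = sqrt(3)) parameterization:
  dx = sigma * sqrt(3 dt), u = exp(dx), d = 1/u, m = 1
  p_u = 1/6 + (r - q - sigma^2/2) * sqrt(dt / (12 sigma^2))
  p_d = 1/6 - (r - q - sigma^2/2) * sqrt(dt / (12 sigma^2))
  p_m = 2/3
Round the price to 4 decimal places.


dt = T/N = 0.500000; dx = sigma*sqrt(3*dt) = 0.636867
u = exp(dx) = 1.890549; d = 1/u = 0.528947
p_u = 0.132829, p_m = 0.666667, p_d = 0.200504
Discount per step: exp(-r*dt) = 0.975798
Stock lattice S(k, j) with j the centered position index:
  k=0: S(0,+0) = 52.6100
  k=1: S(1,-1) = 27.8279; S(1,+0) = 52.6100; S(1,+1) = 99.4618
  k=2: S(2,-2) = 14.7195; S(2,-1) = 27.8279; S(2,+0) = 52.6100; S(2,+1) = 99.4618; S(2,+2) = 188.0374
Terminal payoffs V(N, j) = max(S_T - K, 0):
  V(2,-2) = 0.000000; V(2,-1) = 0.000000; V(2,+0) = 1.590000; V(2,+1) = 48.441790; V(2,+2) = 137.017401
Backward induction: V(k, j) = exp(-r*dt) * [p_u * V(k+1, j+1) + p_m * V(k+1, j) + p_d * V(k+1, j-1)]
  V(1,-1) = exp(-r*dt) * [p_u*1.590000 + p_m*0.000000 + p_d*0.000000] = 0.206087
  V(1,+0) = exp(-r*dt) * [p_u*48.441790 + p_m*1.590000 + p_d*0.000000] = 7.313099
  V(1,+1) = exp(-r*dt) * [p_u*137.017401 + p_m*48.441790 + p_d*1.590000] = 49.583437
  V(0,+0) = exp(-r*dt) * [p_u*49.583437 + p_m*7.313099 + p_d*0.206087] = 11.224451

Answer: Price = V(0,0) = 11.2245


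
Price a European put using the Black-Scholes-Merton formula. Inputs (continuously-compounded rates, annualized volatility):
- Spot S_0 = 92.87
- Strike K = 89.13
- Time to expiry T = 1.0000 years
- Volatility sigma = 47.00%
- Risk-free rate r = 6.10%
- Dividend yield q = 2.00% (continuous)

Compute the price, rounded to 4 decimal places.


Answer: Price = 12.9010

Derivation:
d1 = (ln(S/K) + (r - q + 0.5*sigma^2) * T) / (sigma * sqrt(T)) = 0.40969082
d2 = d1 - sigma * sqrt(T) = -0.06030918
exp(-rT) = 0.94082324; exp(-qT) = 0.98019867
P = K * exp(-rT) * N(-d2) - S_0 * exp(-qT) * N(-d1)
N(-d1) = 0.34101638; N(-d2) = 0.52404530
P = 89.1300 * 0.94082324 * 0.52404530 - 92.8700 * 0.98019867 * 0.34101638 = 12.9010


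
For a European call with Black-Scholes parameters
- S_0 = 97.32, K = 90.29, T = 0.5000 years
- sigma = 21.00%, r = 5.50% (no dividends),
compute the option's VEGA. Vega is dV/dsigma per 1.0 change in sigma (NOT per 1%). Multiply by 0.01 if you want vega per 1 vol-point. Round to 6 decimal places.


d1 = 0.7643676526; d2 = 0.6158752285
phi(d1) = 0.2978791274; exp(-qT) = 1.0000000000; exp(-rT) = 0.9728746826
Vega = S * exp(-qT) * phi(d1) * sqrt(T) = 97.3200 * 1.0000000000 * 0.2978791274 * 0.7071067812 = 20.498740

Answer: Vega = 20.498740


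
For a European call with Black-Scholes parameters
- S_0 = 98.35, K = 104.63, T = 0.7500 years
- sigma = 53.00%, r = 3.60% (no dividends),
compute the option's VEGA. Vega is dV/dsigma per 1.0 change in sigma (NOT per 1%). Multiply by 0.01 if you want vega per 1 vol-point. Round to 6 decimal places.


d1 = 0.1534656438; d2 = -0.3055278202
phi(d1) = 0.3942719477; exp(-qT) = 1.0000000000; exp(-rT) = 0.9733612415
Vega = S * exp(-qT) * phi(d1) * sqrt(T) = 98.3500 * 1.0000000000 * 0.3942719477 * 0.8660254038 = 33.581561

Answer: Vega = 33.581561


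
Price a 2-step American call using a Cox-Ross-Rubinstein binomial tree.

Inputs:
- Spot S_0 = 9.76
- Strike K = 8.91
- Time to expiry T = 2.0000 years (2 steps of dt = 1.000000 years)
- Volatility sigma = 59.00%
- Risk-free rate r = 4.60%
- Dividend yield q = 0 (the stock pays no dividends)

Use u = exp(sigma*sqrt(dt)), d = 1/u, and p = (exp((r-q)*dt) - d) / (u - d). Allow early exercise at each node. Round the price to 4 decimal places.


Answer: Price = V(0,0) = 3.6111

Derivation:
dt = T/N = 1.000000
u = exp(sigma*sqrt(dt)) = 1.803988; d = 1/u = 0.554327
p = (exp((r-q)*dt) - d) / (u - d) = 0.394305
Discount per step: exp(-r*dt) = 0.955042
Stock lattice S(k, i) with i counting down-moves:
  k=0: S(0,0) = 9.7600
  k=1: S(1,0) = 17.6069; S(1,1) = 5.4102
  k=2: S(2,0) = 31.7627; S(2,1) = 9.7600; S(2,2) = 2.9990
Terminal payoffs V(N, i) = max(S_T - K, 0):
  V(2,0) = 22.852692; V(2,1) = 0.850000; V(2,2) = 0.000000
Backward induction: V(k, i) = exp(-r*dt) * [p * V(k+1, i) + (1-p) * V(k+1, i+1)]; then take max(V_cont, immediate exercise) for American.
  V(1,0) = exp(-r*dt) * [p*22.852692 + (1-p)*0.850000] = 9.097503; exercise = 8.696927; V(1,0) = max -> 9.097503
  V(1,1) = exp(-r*dt) * [p*0.850000 + (1-p)*0.000000] = 0.320091; exercise = 0.000000; V(1,1) = max -> 0.320091
  V(0,0) = exp(-r*dt) * [p*9.097503 + (1-p)*0.320091] = 3.611076; exercise = 0.850000; V(0,0) = max -> 3.611076


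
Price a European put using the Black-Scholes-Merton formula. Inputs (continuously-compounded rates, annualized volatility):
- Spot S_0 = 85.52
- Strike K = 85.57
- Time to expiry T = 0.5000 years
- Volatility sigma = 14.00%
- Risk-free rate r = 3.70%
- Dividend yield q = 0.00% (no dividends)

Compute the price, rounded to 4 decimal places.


Answer: Price = 2.6415

Derivation:
d1 = (ln(S/K) + (r - q + 0.5*sigma^2) * T) / (sigma * sqrt(T)) = 0.23047148
d2 = d1 - sigma * sqrt(T) = 0.13147653
exp(-rT) = 0.98167007; exp(-qT) = 1.00000000
P = K * exp(-rT) * N(-d2) - S_0 * exp(-qT) * N(-d1)
N(-d1) = 0.40886271; N(-d2) = 0.44769918
P = 85.5700 * 0.98167007 * 0.44769918 - 85.5200 * 1.00000000 * 0.40886271 = 2.6415


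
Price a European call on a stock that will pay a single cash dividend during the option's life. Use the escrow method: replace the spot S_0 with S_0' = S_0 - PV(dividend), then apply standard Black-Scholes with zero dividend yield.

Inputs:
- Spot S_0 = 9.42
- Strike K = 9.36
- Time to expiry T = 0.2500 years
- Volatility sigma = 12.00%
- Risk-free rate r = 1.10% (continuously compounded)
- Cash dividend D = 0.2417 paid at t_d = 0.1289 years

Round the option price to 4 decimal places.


Answer: Price = 0.1523

Derivation:
PV(D) = D * exp(-r * t_d) = 0.2417 * 0.99858310 = 0.24135754
S_0' = S_0 - PV(D) = 9.4200 - 0.24135754 = 9.17864246
d1 = (ln(S_0'/K) + (r + sigma^2/2)*T) / (sigma*sqrt(T)) = -0.25026628
d2 = d1 - sigma*sqrt(T) = -0.31026628
exp(-rT) = 0.99725378
N(d1) = 0.40119072; N(d2) = 0.37817924
C = S_0' * N(d1) - K * exp(-rT) * N(d2) = 9.17864246 * 0.40119072 - 9.3600 * 0.99725378 * 0.37817924 = 0.1523


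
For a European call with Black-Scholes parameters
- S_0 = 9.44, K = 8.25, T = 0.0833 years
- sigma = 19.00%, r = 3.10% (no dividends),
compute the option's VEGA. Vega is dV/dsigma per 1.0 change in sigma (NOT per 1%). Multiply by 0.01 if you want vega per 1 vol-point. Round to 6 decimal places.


d1 = 2.5316460257; d2 = 2.4768087209
phi(d1) = 0.0161868785; exp(-qT) = 1.0000000000; exp(-rT) = 0.9974210313
Vega = S * exp(-qT) * phi(d1) * sqrt(T) = 9.4400 * 1.0000000000 * 0.0161868785 * 0.2886173938 = 0.044102

Answer: Vega = 0.044102


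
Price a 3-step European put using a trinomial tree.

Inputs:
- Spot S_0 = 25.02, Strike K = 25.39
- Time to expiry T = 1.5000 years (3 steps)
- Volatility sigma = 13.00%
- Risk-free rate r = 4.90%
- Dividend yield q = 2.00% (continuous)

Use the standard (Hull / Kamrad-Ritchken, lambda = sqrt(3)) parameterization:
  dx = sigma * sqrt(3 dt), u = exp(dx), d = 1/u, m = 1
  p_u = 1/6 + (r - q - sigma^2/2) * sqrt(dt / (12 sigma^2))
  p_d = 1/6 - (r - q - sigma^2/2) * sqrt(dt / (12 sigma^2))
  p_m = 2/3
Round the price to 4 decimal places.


Answer: Price = V(0,0) = 1.1177

Derivation:
dt = T/N = 0.500000; dx = sigma*sqrt(3*dt) = 0.159217
u = exp(dx) = 1.172592; d = 1/u = 0.852811
p_u = 0.198934, p_m = 0.666667, p_d = 0.134399
Discount per step: exp(-r*dt) = 0.975798
Stock lattice S(k, j) with j the centered position index:
  k=0: S(0,+0) = 25.0200
  k=1: S(1,-1) = 21.3373; S(1,+0) = 25.0200; S(1,+1) = 29.3383
  k=2: S(2,-2) = 18.1967; S(2,-1) = 21.3373; S(2,+0) = 25.0200; S(2,+1) = 29.3383; S(2,+2) = 34.4018
  k=3: S(3,-3) = 15.5184; S(3,-2) = 18.1967; S(3,-1) = 21.3373; S(3,+0) = 25.0200; S(3,+1) = 29.3383; S(3,+2) = 34.4018; S(3,+3) = 40.3393
Terminal payoffs V(N, j) = max(K - S_T, 0):
  V(3,-3) = 9.871622; V(3,-2) = 7.193271; V(3,-1) = 4.052658; V(3,+0) = 0.370000; V(3,+1) = 0.000000; V(3,+2) = 0.000000; V(3,+3) = 0.000000
Backward induction: V(k, j) = exp(-r*dt) * [p_u * V(k+1, j+1) + p_m * V(k+1, j) + p_d * V(k+1, j-1)]
  V(2,-2) = exp(-r*dt) * [p_u*4.052658 + p_m*7.193271 + p_d*9.871622] = 6.760780
  V(2,-1) = exp(-r*dt) * [p_u*0.370000 + p_m*4.052658 + p_d*7.193271] = 3.651580
  V(2,+0) = exp(-r*dt) * [p_u*0.000000 + p_m*0.370000 + p_d*4.052658] = 0.772189
  V(2,+1) = exp(-r*dt) * [p_u*0.000000 + p_m*0.000000 + p_d*0.370000] = 0.048524
  V(2,+2) = exp(-r*dt) * [p_u*0.000000 + p_m*0.000000 + p_d*0.000000] = 0.000000
  V(1,-1) = exp(-r*dt) * [p_u*0.772189 + p_m*3.651580 + p_d*6.760780] = 3.412019
  V(1,+0) = exp(-r*dt) * [p_u*0.048524 + p_m*0.772189 + p_d*3.651580] = 0.990645
  V(1,+1) = exp(-r*dt) * [p_u*0.000000 + p_m*0.048524 + p_d*0.772189] = 0.132837
  V(0,+0) = exp(-r*dt) * [p_u*0.132837 + p_m*0.990645 + p_d*3.412019] = 1.117707


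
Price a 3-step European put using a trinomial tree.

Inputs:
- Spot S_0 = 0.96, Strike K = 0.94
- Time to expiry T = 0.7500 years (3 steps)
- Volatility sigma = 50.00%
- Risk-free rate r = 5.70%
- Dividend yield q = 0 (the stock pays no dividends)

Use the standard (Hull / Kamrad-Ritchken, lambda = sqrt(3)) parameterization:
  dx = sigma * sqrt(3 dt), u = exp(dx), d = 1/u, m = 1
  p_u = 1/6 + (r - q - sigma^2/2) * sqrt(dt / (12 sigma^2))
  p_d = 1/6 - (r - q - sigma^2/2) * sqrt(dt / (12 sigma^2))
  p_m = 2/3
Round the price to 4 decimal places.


dt = T/N = 0.250000; dx = sigma*sqrt(3*dt) = 0.433013
u = exp(dx) = 1.541896; d = 1/u = 0.648552
p_u = 0.147037, p_m = 0.666667, p_d = 0.186297
Discount per step: exp(-r*dt) = 0.985851
Stock lattice S(k, j) with j the centered position index:
  k=0: S(0,+0) = 0.9600
  k=1: S(1,-1) = 0.6226; S(1,+0) = 0.9600; S(1,+1) = 1.4802
  k=2: S(2,-2) = 0.4038; S(2,-1) = 0.6226; S(2,+0) = 0.9600; S(2,+1) = 1.4802; S(2,+2) = 2.2823
  k=3: S(3,-3) = 0.2619; S(3,-2) = 0.4038; S(3,-1) = 0.6226; S(3,+0) = 0.9600; S(3,+1) = 1.4802; S(3,+2) = 2.2823; S(3,+3) = 3.5191
Terminal payoffs V(N, j) = max(K - S_T, 0):
  V(3,-3) = 0.678118; V(3,-2) = 0.536205; V(3,-1) = 0.317390; V(3,+0) = 0.000000; V(3,+1) = 0.000000; V(3,+2) = 0.000000; V(3,+3) = 0.000000
Backward induction: V(k, j) = exp(-r*dt) * [p_u * V(k+1, j+1) + p_m * V(k+1, j) + p_d * V(k+1, j-1)]
  V(2,-2) = exp(-r*dt) * [p_u*0.317390 + p_m*0.536205 + p_d*0.678118] = 0.522963
  V(2,-1) = exp(-r*dt) * [p_u*0.000000 + p_m*0.317390 + p_d*0.536205] = 0.307079
  V(2,+0) = exp(-r*dt) * [p_u*0.000000 + p_m*0.000000 + p_d*0.317390] = 0.058292
  V(2,+1) = exp(-r*dt) * [p_u*0.000000 + p_m*0.000000 + p_d*0.000000] = 0.000000
  V(2,+2) = exp(-r*dt) * [p_u*0.000000 + p_m*0.000000 + p_d*0.000000] = 0.000000
  V(1,-1) = exp(-r*dt) * [p_u*0.058292 + p_m*0.307079 + p_d*0.522963] = 0.306320
  V(1,+0) = exp(-r*dt) * [p_u*0.000000 + p_m*0.058292 + p_d*0.307079] = 0.094710
  V(1,+1) = exp(-r*dt) * [p_u*0.000000 + p_m*0.000000 + p_d*0.058292] = 0.010706
  V(0,+0) = exp(-r*dt) * [p_u*0.010706 + p_m*0.094710 + p_d*0.306320] = 0.120057

Answer: Price = V(0,0) = 0.1201


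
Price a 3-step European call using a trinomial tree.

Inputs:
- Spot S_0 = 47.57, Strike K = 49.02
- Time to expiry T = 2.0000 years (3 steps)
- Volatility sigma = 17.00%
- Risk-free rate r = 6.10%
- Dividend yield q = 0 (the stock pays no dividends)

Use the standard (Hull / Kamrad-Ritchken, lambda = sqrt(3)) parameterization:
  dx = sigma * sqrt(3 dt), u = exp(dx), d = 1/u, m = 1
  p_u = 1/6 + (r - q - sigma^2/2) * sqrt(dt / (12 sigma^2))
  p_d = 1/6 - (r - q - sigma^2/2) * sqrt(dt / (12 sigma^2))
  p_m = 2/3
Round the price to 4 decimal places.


dt = T/N = 0.666667; dx = sigma*sqrt(3*dt) = 0.240416
u = exp(dx) = 1.271778; d = 1/u = 0.786300
p_u = 0.231207, p_m = 0.666667, p_d = 0.102126
Discount per step: exp(-r*dt) = 0.960149
Stock lattice S(k, j) with j the centered position index:
  k=0: S(0,+0) = 47.5700
  k=1: S(1,-1) = 37.4043; S(1,+0) = 47.5700; S(1,+1) = 60.4985
  k=2: S(2,-2) = 29.4110; S(2,-1) = 37.4043; S(2,+0) = 47.5700; S(2,+1) = 60.4985; S(2,+2) = 76.9407
  k=3: S(3,-3) = 23.1259; S(3,-2) = 29.4110; S(3,-1) = 37.4043; S(3,+0) = 47.5700; S(3,+1) = 60.4985; S(3,+2) = 76.9407; S(3,+3) = 97.8515
Terminal payoffs V(N, j) = max(S_T - K, 0):
  V(3,-3) = 0.000000; V(3,-2) = 0.000000; V(3,-1) = 0.000000; V(3,+0) = 0.000000; V(3,+1) = 11.478503; V(3,+2) = 27.920694; V(3,+3) = 48.831520
Backward induction: V(k, j) = exp(-r*dt) * [p_u * V(k+1, j+1) + p_m * V(k+1, j) + p_d * V(k+1, j-1)]
  V(2,-2) = exp(-r*dt) * [p_u*0.000000 + p_m*0.000000 + p_d*0.000000] = 0.000000
  V(2,-1) = exp(-r*dt) * [p_u*0.000000 + p_m*0.000000 + p_d*0.000000] = 0.000000
  V(2,+0) = exp(-r*dt) * [p_u*11.478503 + p_m*0.000000 + p_d*0.000000] = 2.548155
  V(2,+1) = exp(-r*dt) * [p_u*27.920694 + p_m*11.478503 + p_d*0.000000] = 13.545600
  V(2,+2) = exp(-r*dt) * [p_u*48.831520 + p_m*27.920694 + p_d*11.478503] = 29.837845
  V(1,-1) = exp(-r*dt) * [p_u*2.548155 + p_m*0.000000 + p_d*0.000000] = 0.565674
  V(1,+0) = exp(-r*dt) * [p_u*13.545600 + p_m*2.548155 + p_d*0.000000] = 4.638110
  V(1,+1) = exp(-r*dt) * [p_u*29.837845 + p_m*13.545600 + p_d*2.548155] = 15.544206
  V(0,+0) = exp(-r*dt) * [p_u*15.544206 + p_m*4.638110 + p_d*0.565674] = 6.475035

Answer: Price = V(0,0) = 6.4750


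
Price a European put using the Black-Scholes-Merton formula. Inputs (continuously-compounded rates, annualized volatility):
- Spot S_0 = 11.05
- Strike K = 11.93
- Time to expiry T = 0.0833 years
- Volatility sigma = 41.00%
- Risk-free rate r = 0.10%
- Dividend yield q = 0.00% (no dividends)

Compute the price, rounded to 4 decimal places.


d1 = (ln(S/K) + (r - q + 0.5*sigma^2) * T) / (sigma * sqrt(T)) = -0.58767263
d2 = d1 - sigma * sqrt(T) = -0.70600577
exp(-rT) = 0.99991670; exp(-qT) = 1.00000000
P = K * exp(-rT) * N(-d2) - S_0 * exp(-qT) * N(-d1)
N(-d1) = 0.72162398; N(-d2) = 0.75990772
P = 11.9300 * 0.99991670 * 0.75990772 - 11.0500 * 1.00000000 * 0.72162398 = 1.0910

Answer: Price = 1.0910


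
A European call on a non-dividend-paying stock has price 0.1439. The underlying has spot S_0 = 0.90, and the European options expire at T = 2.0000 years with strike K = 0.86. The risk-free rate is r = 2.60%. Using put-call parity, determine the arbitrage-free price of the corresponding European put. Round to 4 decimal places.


Put-call parity: C - P = S_0 * exp(-qT) - K * exp(-rT).
S_0 * exp(-qT) = 0.9000 * 1.00000000 = 0.90000000
K * exp(-rT) = 0.8600 * 0.94932887 = 0.81642283
P = C - S*exp(-qT) + K*exp(-rT)
P = 0.1439 - 0.90000000 + 0.81642283 = 0.0603

Answer: Put price = 0.0603


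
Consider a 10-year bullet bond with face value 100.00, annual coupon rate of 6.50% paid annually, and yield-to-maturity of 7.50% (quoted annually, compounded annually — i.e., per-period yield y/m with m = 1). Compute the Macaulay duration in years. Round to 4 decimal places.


Answer: Macaulay duration = 7.5610 years

Derivation:
Coupon per period c = face * coupon_rate / m = 6.500000
Periods per year m = 1; per-period yield y/m = 0.075000
Number of cashflows N = 10
Cashflows (t years, CF_t, discount factor 1/(1+y/m)^(m*t), PV):
  t = 1.0000: CF_t = 6.500000, DF = 0.930233, PV = 6.046512
  t = 2.0000: CF_t = 6.500000, DF = 0.865333, PV = 5.624662
  t = 3.0000: CF_t = 6.500000, DF = 0.804961, PV = 5.232244
  t = 4.0000: CF_t = 6.500000, DF = 0.748801, PV = 4.867203
  t = 5.0000: CF_t = 6.500000, DF = 0.696559, PV = 4.527631
  t = 6.0000: CF_t = 6.500000, DF = 0.647962, PV = 4.211750
  t = 7.0000: CF_t = 6.500000, DF = 0.602755, PV = 3.917907
  t = 8.0000: CF_t = 6.500000, DF = 0.560702, PV = 3.644565
  t = 9.0000: CF_t = 6.500000, DF = 0.521583, PV = 3.390293
  t = 10.0000: CF_t = 106.500000, DF = 0.485194, PV = 51.673153
Price P = sum_t PV_t = 93.135919
Macaulay numerator sum_t t * PV_t:
  t * PV_t at t = 1.0000: 6.046512
  t * PV_t at t = 2.0000: 11.249324
  t * PV_t at t = 3.0000: 15.696731
  t * PV_t at t = 4.0000: 19.468814
  t * PV_t at t = 5.0000: 22.638156
  t * PV_t at t = 6.0000: 25.270499
  t * PV_t at t = 7.0000: 27.425348
  t * PV_t at t = 8.0000: 29.156516
  t * PV_t at t = 9.0000: 30.512633
  t * PV_t at t = 10.0000: 516.731534
Macaulay duration D = (sum_t t * PV_t) / P = 704.196066 / 93.135919 = 7.560950


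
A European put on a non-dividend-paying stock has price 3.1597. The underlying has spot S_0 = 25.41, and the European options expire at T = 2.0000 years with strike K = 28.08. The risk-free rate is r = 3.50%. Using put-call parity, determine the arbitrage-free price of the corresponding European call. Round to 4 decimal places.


Put-call parity: C - P = S_0 * exp(-qT) - K * exp(-rT).
S_0 * exp(-qT) = 25.4100 * 1.00000000 = 25.41000000
K * exp(-rT) = 28.0800 * 0.93239382 = 26.18161846
C = P + S*exp(-qT) - K*exp(-rT)
C = 3.1597 + 25.41000000 - 26.18161846 = 2.3881

Answer: Call price = 2.3881


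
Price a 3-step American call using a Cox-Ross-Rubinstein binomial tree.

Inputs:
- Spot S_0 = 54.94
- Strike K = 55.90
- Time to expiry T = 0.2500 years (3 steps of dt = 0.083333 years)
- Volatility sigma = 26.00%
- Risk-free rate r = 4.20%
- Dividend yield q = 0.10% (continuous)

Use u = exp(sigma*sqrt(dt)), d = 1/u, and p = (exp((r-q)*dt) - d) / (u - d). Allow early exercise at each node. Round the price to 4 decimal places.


Answer: Price = V(0,0) = 2.8789

Derivation:
dt = T/N = 0.083333
u = exp(sigma*sqrt(dt)) = 1.077944; d = 1/u = 0.927692
p = (exp((r-q)*dt) - d) / (u - d) = 0.504023
Discount per step: exp(-r*dt) = 0.996506
Stock lattice S(k, i) with i counting down-moves:
  k=0: S(0,0) = 54.9400
  k=1: S(1,0) = 59.2222; S(1,1) = 50.9674
  k=2: S(2,0) = 63.8383; S(2,1) = 54.9400; S(2,2) = 47.2820
  k=3: S(3,0) = 68.8141; S(3,1) = 59.2222; S(3,2) = 50.9674; S(3,3) = 43.8632
Terminal payoffs V(N, i) = max(S_T - K, 0):
  V(3,0) = 12.914074; V(3,1) = 3.322244; V(3,2) = 0.000000; V(3,3) = 0.000000
Backward induction: V(k, i) = exp(-r*dt) * [p * V(k+1, i) + (1-p) * V(k+1, i+1)]; then take max(V_cont, immediate exercise) for American.
  V(2,0) = exp(-r*dt) * [p*12.914074 + (1-p)*3.322244] = 8.128252; exercise = 7.938263; V(2,0) = max -> 8.128252
  V(2,1) = exp(-r*dt) * [p*3.322244 + (1-p)*0.000000] = 1.668638; exercise = 0.000000; V(2,1) = max -> 1.668638
  V(2,2) = exp(-r*dt) * [p*0.000000 + (1-p)*0.000000] = 0.000000; exercise = 0.000000; V(2,2) = max -> 0.000000
  V(1,0) = exp(-r*dt) * [p*8.128252 + (1-p)*1.668638] = 4.907229; exercise = 3.322244; V(1,0) = max -> 4.907229
  V(1,1) = exp(-r*dt) * [p*1.668638 + (1-p)*0.000000] = 0.838094; exercise = 0.000000; V(1,1) = max -> 0.838094
  V(0,0) = exp(-r*dt) * [p*4.907229 + (1-p)*0.838094] = 2.878939; exercise = 0.000000; V(0,0) = max -> 2.878939


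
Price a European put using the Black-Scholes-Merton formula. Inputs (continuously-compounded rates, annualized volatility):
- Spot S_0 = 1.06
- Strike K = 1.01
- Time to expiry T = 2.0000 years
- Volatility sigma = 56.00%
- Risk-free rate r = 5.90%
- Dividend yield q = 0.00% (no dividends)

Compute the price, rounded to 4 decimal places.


Answer: Price = 0.2264

Derivation:
d1 = (ln(S/K) + (r - q + 0.5*sigma^2) * T) / (sigma * sqrt(T)) = 0.60598872
d2 = d1 - sigma * sqrt(T) = -0.18597088
exp(-rT) = 0.88869605; exp(-qT) = 1.00000000
P = K * exp(-rT) * N(-d2) - S_0 * exp(-qT) * N(-d1)
N(-d1) = 0.27226112; N(-d2) = 0.57376620
P = 1.0100 * 0.88869605 * 0.57376620 - 1.0600 * 1.00000000 * 0.27226112 = 0.2264


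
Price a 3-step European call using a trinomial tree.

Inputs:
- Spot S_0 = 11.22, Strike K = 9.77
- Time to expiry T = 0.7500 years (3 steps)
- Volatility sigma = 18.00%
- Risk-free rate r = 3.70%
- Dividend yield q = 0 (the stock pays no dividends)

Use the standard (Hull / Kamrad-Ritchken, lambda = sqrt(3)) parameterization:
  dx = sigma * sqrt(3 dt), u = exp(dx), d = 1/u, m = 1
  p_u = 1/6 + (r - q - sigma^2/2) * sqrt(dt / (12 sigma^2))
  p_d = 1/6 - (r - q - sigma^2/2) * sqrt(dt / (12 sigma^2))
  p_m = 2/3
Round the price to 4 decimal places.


Answer: Price = V(0,0) = 1.8290

Derivation:
dt = T/N = 0.250000; dx = sigma*sqrt(3*dt) = 0.155885
u = exp(dx) = 1.168691; d = 1/u = 0.855658
p_u = 0.183346, p_m = 0.666667, p_d = 0.149988
Discount per step: exp(-r*dt) = 0.990793
Stock lattice S(k, j) with j the centered position index:
  k=0: S(0,+0) = 11.2200
  k=1: S(1,-1) = 9.6005; S(1,+0) = 11.2200; S(1,+1) = 13.1127
  k=2: S(2,-2) = 8.2147; S(2,-1) = 9.6005; S(2,+0) = 11.2200; S(2,+1) = 13.1127; S(2,+2) = 15.3247
  k=3: S(3,-3) = 7.0290; S(3,-2) = 8.2147; S(3,-1) = 9.6005; S(3,+0) = 11.2200; S(3,+1) = 13.1127; S(3,+2) = 15.3247; S(3,+3) = 17.9099
Terminal payoffs V(N, j) = max(S_T - K, 0):
  V(3,-3) = 0.000000; V(3,-2) = 0.000000; V(3,-1) = 0.000000; V(3,+0) = 1.450000; V(3,+1) = 3.342716; V(3,+2) = 5.554717; V(3,+3) = 8.139864
Backward induction: V(k, j) = exp(-r*dt) * [p_u * V(k+1, j+1) + p_m * V(k+1, j) + p_d * V(k+1, j-1)]
  V(2,-2) = exp(-r*dt) * [p_u*0.000000 + p_m*0.000000 + p_d*0.000000] = 0.000000
  V(2,-1) = exp(-r*dt) * [p_u*1.450000 + p_m*0.000000 + p_d*0.000000] = 0.263403
  V(2,+0) = exp(-r*dt) * [p_u*3.342716 + p_m*1.450000 + p_d*0.000000] = 1.564996
  V(2,+1) = exp(-r*dt) * [p_u*5.554717 + p_m*3.342716 + p_d*1.450000] = 3.432495
  V(2,+2) = exp(-r*dt) * [p_u*8.139864 + p_m*5.554717 + p_d*3.342716] = 5.644466
  V(1,-1) = exp(-r*dt) * [p_u*1.564996 + p_m*0.263403 + p_d*0.000000] = 0.458279
  V(1,+0) = exp(-r*dt) * [p_u*3.432495 + p_m*1.564996 + p_d*0.263403] = 1.696406
  V(1,+1) = exp(-r*dt) * [p_u*5.644466 + p_m*3.432495 + p_d*1.564996] = 3.525189
  V(0,+0) = exp(-r*dt) * [p_u*3.525189 + p_m*1.696406 + p_d*0.458279] = 1.829005


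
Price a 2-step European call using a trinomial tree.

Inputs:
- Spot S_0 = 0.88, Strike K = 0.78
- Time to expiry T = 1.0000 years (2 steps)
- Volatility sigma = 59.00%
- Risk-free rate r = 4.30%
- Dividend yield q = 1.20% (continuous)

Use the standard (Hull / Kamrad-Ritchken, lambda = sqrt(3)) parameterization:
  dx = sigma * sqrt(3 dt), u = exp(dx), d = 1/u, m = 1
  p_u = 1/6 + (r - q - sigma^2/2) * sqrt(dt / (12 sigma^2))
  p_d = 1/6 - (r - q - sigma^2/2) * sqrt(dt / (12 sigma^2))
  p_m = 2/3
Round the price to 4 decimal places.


dt = T/N = 0.500000; dx = sigma*sqrt(3*dt) = 0.722599
u = exp(dx) = 2.059781; d = 1/u = 0.485489
p_u = 0.117175, p_m = 0.666667, p_d = 0.216158
Discount per step: exp(-r*dt) = 0.978729
Stock lattice S(k, j) with j the centered position index:
  k=0: S(0,+0) = 0.8800
  k=1: S(1,-1) = 0.4272; S(1,+0) = 0.8800; S(1,+1) = 1.8126
  k=2: S(2,-2) = 0.2074; S(2,-1) = 0.4272; S(2,+0) = 0.8800; S(2,+1) = 1.8126; S(2,+2) = 3.7336
Terminal payoffs V(N, j) = max(S_T - K, 0):
  V(2,-2) = 0.000000; V(2,-1) = 0.000000; V(2,+0) = 0.100000; V(2,+1) = 1.032607; V(2,+2) = 2.953573
Backward induction: V(k, j) = exp(-r*dt) * [p_u * V(k+1, j+1) + p_m * V(k+1, j) + p_d * V(k+1, j-1)]
  V(1,-1) = exp(-r*dt) * [p_u*0.100000 + p_m*0.000000 + p_d*0.000000] = 0.011468
  V(1,+0) = exp(-r*dt) * [p_u*1.032607 + p_m*0.100000 + p_d*0.000000] = 0.183671
  V(1,+1) = exp(-r*dt) * [p_u*2.953573 + p_m*1.032607 + p_d*0.100000] = 1.033642
  V(0,+0) = exp(-r*dt) * [p_u*1.033642 + p_m*0.183671 + p_d*0.011468] = 0.240810

Answer: Price = V(0,0) = 0.2408


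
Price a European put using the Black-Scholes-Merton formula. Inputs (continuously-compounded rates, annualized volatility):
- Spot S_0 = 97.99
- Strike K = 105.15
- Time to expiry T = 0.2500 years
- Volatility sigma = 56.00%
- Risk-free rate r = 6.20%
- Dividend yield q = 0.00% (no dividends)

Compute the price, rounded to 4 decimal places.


Answer: Price = 14.2046

Derivation:
d1 = (ln(S/K) + (r - q + 0.5*sigma^2) * T) / (sigma * sqrt(T)) = -0.05650882
d2 = d1 - sigma * sqrt(T) = -0.33650882
exp(-rT) = 0.98461951; exp(-qT) = 1.00000000
P = K * exp(-rT) * N(-d2) - S_0 * exp(-qT) * N(-d1)
N(-d1) = 0.52253177; N(-d2) = 0.63175640
P = 105.1500 * 0.98461951 * 0.63175640 - 97.9900 * 1.00000000 * 0.52253177 = 14.2046


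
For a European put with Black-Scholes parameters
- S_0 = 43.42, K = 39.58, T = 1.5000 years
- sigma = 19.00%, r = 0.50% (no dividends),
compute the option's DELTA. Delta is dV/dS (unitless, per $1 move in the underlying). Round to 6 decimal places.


d1 = 0.5464993148; d2 = 0.3137977892
phi(d1) = 0.3436026819; exp(-qT) = 1.0000000000; exp(-rT) = 0.9925280548
N(-d1) = 0.2923613793
Delta = -exp(-qT) * N(-d1) = -1.0000000000 * 0.2923613793 = -0.292361

Answer: Delta = -0.292361


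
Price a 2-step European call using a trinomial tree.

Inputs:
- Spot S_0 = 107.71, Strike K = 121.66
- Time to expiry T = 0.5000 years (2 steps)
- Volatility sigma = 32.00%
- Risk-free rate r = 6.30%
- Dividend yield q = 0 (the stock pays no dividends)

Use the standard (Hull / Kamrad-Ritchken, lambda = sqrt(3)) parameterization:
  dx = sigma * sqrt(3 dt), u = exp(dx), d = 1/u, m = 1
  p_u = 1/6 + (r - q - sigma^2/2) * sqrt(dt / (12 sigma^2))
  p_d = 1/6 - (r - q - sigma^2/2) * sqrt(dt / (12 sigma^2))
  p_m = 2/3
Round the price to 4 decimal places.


dt = T/N = 0.250000; dx = sigma*sqrt(3*dt) = 0.277128
u = exp(dx) = 1.319335; d = 1/u = 0.757957
p_u = 0.171989, p_m = 0.666667, p_d = 0.161344
Discount per step: exp(-r*dt) = 0.984373
Stock lattice S(k, j) with j the centered position index:
  k=0: S(0,+0) = 107.7100
  k=1: S(1,-1) = 81.6396; S(1,+0) = 107.7100; S(1,+1) = 142.1056
  k=2: S(2,-2) = 61.8793; S(2,-1) = 81.6396; S(2,+0) = 107.7100; S(2,+1) = 142.1056; S(2,+2) = 187.4850
Terminal payoffs V(N, j) = max(S_T - K, 0):
  V(2,-2) = 0.000000; V(2,-1) = 0.000000; V(2,+0) = 0.000000; V(2,+1) = 20.445617; V(2,+2) = 65.824971
Backward induction: V(k, j) = exp(-r*dt) * [p_u * V(k+1, j+1) + p_m * V(k+1, j) + p_d * V(k+1, j-1)]
  V(1,-1) = exp(-r*dt) * [p_u*0.000000 + p_m*0.000000 + p_d*0.000000] = 0.000000
  V(1,+0) = exp(-r*dt) * [p_u*20.445617 + p_m*0.000000 + p_d*0.000000] = 3.461474
  V(1,+1) = exp(-r*dt) * [p_u*65.824971 + p_m*20.445617 + p_d*0.000000] = 24.561681
  V(0,+0) = exp(-r*dt) * [p_u*24.561681 + p_m*3.461474 + p_d*0.000000] = 6.429918

Answer: Price = V(0,0) = 6.4299


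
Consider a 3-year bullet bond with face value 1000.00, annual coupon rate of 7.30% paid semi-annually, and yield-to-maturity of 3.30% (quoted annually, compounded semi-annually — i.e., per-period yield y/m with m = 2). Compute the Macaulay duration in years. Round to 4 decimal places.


Coupon per period c = face * coupon_rate / m = 36.500000
Periods per year m = 2; per-period yield y/m = 0.016500
Number of cashflows N = 6
Cashflows (t years, CF_t, discount factor 1/(1+y/m)^(m*t), PV):
  t = 0.5000: CF_t = 36.500000, DF = 0.983768, PV = 35.907526
  t = 1.0000: CF_t = 36.500000, DF = 0.967799, PV = 35.324669
  t = 1.5000: CF_t = 36.500000, DF = 0.952090, PV = 34.751273
  t = 2.0000: CF_t = 36.500000, DF = 0.936635, PV = 34.187184
  t = 2.5000: CF_t = 36.500000, DF = 0.921432, PV = 33.632252
  t = 3.0000: CF_t = 1036.500000, DF = 0.906475, PV = 939.561059
Price P = sum_t PV_t = 1113.363962
Macaulay numerator sum_t t * PV_t:
  t * PV_t at t = 0.5000: 17.953763
  t * PV_t at t = 1.0000: 35.324669
  t * PV_t at t = 1.5000: 52.126909
  t * PV_t at t = 2.0000: 68.374368
  t * PV_t at t = 2.5000: 84.080630
  t * PV_t at t = 3.0000: 2818.683176
Macaulay duration D = (sum_t t * PV_t) / P = 3076.543516 / 1113.363962 = 2.763286

Answer: Macaulay duration = 2.7633 years


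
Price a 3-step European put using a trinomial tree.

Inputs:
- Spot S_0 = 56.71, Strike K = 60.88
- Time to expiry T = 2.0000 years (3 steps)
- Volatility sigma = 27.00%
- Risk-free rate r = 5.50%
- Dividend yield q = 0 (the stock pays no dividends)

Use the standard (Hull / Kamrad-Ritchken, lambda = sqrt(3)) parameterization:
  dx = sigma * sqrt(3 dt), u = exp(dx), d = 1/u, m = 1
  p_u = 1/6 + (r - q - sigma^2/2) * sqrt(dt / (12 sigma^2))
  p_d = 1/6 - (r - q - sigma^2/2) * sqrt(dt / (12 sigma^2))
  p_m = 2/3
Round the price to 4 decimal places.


Answer: Price = V(0,0) = 7.2778

Derivation:
dt = T/N = 0.666667; dx = sigma*sqrt(3*dt) = 0.381838
u = exp(dx) = 1.464974; d = 1/u = 0.682606
p_u = 0.182860, p_m = 0.666667, p_d = 0.150473
Discount per step: exp(-r*dt) = 0.963997
Stock lattice S(k, j) with j the centered position index:
  k=0: S(0,+0) = 56.7100
  k=1: S(1,-1) = 38.7106; S(1,+0) = 56.7100; S(1,+1) = 83.0787
  k=2: S(2,-2) = 26.4241; S(2,-1) = 38.7106; S(2,+0) = 56.7100; S(2,+1) = 83.0787; S(2,+2) = 121.7081
  k=3: S(3,-3) = 18.0372; S(3,-2) = 26.4241; S(3,-1) = 38.7106; S(3,+0) = 56.7100; S(3,+1) = 83.0787; S(3,+2) = 121.7081; S(3,+3) = 178.2993
Terminal payoffs V(N, j) = max(K - S_T, 0):
  V(3,-3) = 42.842777; V(3,-2) = 34.455933; V(3,-1) = 22.169422; V(3,+0) = 4.170000; V(3,+1) = 0.000000; V(3,+2) = 0.000000; V(3,+3) = 0.000000
Backward induction: V(k, j) = exp(-r*dt) * [p_u * V(k+1, j+1) + p_m * V(k+1, j) + p_d * V(k+1, j-1)]
  V(2,-2) = exp(-r*dt) * [p_u*22.169422 + p_m*34.455933 + p_d*42.842777] = 32.266162
  V(2,-1) = exp(-r*dt) * [p_u*4.170000 + p_m*22.169422 + p_d*34.455933] = 19.980612
  V(2,+0) = exp(-r*dt) * [p_u*0.000000 + p_m*4.170000 + p_d*22.169422] = 5.895712
  V(2,+1) = exp(-r*dt) * [p_u*0.000000 + p_m*0.000000 + p_d*4.170000] = 0.604882
  V(2,+2) = exp(-r*dt) * [p_u*0.000000 + p_m*0.000000 + p_d*0.000000] = 0.000000
  V(1,-1) = exp(-r*dt) * [p_u*5.895712 + p_m*19.980612 + p_d*32.266162] = 18.560505
  V(1,+0) = exp(-r*dt) * [p_u*0.604882 + p_m*5.895712 + p_d*19.980612] = 6.793894
  V(1,+1) = exp(-r*dt) * [p_u*0.000000 + p_m*0.604882 + p_d*5.895712] = 1.243943
  V(0,+0) = exp(-r*dt) * [p_u*1.243943 + p_m*6.793894 + p_d*18.560505] = 7.277782


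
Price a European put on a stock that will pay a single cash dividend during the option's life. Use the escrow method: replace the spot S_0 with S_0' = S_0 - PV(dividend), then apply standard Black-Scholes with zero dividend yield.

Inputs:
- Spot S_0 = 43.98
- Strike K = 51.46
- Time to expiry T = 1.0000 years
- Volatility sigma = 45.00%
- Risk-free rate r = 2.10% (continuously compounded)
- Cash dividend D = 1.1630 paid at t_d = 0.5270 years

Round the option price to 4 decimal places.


Answer: Price = 12.6032

Derivation:
PV(D) = D * exp(-r * t_d) = 1.1630 * 0.98899401 = 1.15020004
S_0' = S_0 - PV(D) = 43.9800 - 1.15020004 = 42.82979996
d1 = (ln(S_0'/K) + (r + sigma^2/2)*T) / (sigma*sqrt(T)) = -0.13626819
d2 = d1 - sigma*sqrt(T) = -0.58626819
exp(-rT) = 0.97921896
N(-d1) = 0.55419537; N(-d2) = 0.72115235
P = K * exp(-rT) * N(-d2) - S_0' * N(-d1) = 51.4600 * 0.97921896 * 0.72115235 - 42.82979996 * 0.55419537 = 12.6032


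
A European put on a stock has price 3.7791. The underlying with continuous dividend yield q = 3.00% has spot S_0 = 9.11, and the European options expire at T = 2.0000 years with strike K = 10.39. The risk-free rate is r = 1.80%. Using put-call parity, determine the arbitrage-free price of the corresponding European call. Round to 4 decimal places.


Answer: Call price = 2.3360

Derivation:
Put-call parity: C - P = S_0 * exp(-qT) - K * exp(-rT).
S_0 * exp(-qT) = 9.1100 * 0.94176453 = 8.57947490
K * exp(-rT) = 10.3900 * 0.96464029 = 10.02261265
C = P + S*exp(-qT) - K*exp(-rT)
C = 3.7791 + 8.57947490 - 10.02261265 = 2.3360


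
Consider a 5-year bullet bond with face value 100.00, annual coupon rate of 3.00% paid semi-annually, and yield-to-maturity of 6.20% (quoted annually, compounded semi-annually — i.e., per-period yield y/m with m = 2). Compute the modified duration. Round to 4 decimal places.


Coupon per period c = face * coupon_rate / m = 1.500000
Periods per year m = 2; per-period yield y/m = 0.031000
Number of cashflows N = 10
Cashflows (t years, CF_t, discount factor 1/(1+y/m)^(m*t), PV):
  t = 0.5000: CF_t = 1.500000, DF = 0.969932, PV = 1.454898
  t = 1.0000: CF_t = 1.500000, DF = 0.940768, PV = 1.411152
  t = 1.5000: CF_t = 1.500000, DF = 0.912481, PV = 1.368722
  t = 2.0000: CF_t = 1.500000, DF = 0.885045, PV = 1.327567
  t = 2.5000: CF_t = 1.500000, DF = 0.858434, PV = 1.287650
  t = 3.0000: CF_t = 1.500000, DF = 0.832622, PV = 1.248933
  t = 3.5000: CF_t = 1.500000, DF = 0.807587, PV = 1.211381
  t = 4.0000: CF_t = 1.500000, DF = 0.783305, PV = 1.174957
  t = 4.5000: CF_t = 1.500000, DF = 0.759752, PV = 1.139628
  t = 5.0000: CF_t = 101.500000, DF = 0.736908, PV = 74.796175
Price P = sum_t PV_t = 86.421065
First compute Macaulay numerator sum_t t * PV_t:
  t * PV_t at t = 0.5000: 0.727449
  t * PV_t at t = 1.0000: 1.411152
  t * PV_t at t = 1.5000: 2.053083
  t * PV_t at t = 2.0000: 2.655135
  t * PV_t at t = 2.5000: 3.219126
  t * PV_t at t = 3.0000: 3.746800
  t * PV_t at t = 3.5000: 4.239832
  t * PV_t at t = 4.0000: 4.699828
  t * PV_t at t = 4.5000: 5.128328
  t * PV_t at t = 5.0000: 373.980875
Macaulay duration D = 401.861608 / 86.421065 = 4.650042
Modified duration = D / (1 + y/m) = 4.650042 / (1 + 0.031000) = 4.510225

Answer: Modified duration = 4.5102


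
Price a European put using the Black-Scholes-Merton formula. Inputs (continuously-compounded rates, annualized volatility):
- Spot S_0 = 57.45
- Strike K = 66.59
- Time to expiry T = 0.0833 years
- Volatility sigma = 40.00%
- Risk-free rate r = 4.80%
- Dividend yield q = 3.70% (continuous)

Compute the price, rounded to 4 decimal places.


Answer: Price = 9.3952

Derivation:
d1 = (ln(S/K) + (r - q + 0.5*sigma^2) * T) / (sigma * sqrt(T)) = -1.21319015
d2 = d1 - sigma * sqrt(T) = -1.32863711
exp(-rT) = 0.99600958; exp(-qT) = 0.99692264
P = K * exp(-rT) * N(-d2) - S_0 * exp(-qT) * N(-d1)
N(-d1) = 0.88747144; N(-d2) = 0.90801614
P = 66.5900 * 0.99600958 * 0.90801614 - 57.4500 * 0.99692264 * 0.88747144 = 9.3952


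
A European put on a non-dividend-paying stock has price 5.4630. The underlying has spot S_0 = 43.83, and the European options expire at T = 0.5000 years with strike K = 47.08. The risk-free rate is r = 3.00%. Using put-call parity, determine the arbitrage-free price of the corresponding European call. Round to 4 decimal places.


Put-call parity: C - P = S_0 * exp(-qT) - K * exp(-rT).
S_0 * exp(-qT) = 43.8300 * 1.00000000 = 43.83000000
K * exp(-rT) = 47.0800 * 0.98511194 = 46.37907012
C = P + S*exp(-qT) - K*exp(-rT)
C = 5.4630 + 43.83000000 - 46.37907012 = 2.9139

Answer: Call price = 2.9139


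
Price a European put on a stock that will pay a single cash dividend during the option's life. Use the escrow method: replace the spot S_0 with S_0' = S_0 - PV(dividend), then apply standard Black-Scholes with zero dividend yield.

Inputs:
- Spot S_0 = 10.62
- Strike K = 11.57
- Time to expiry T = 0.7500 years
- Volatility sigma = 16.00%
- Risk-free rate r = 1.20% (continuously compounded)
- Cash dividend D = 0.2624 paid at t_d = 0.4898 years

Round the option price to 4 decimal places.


PV(D) = D * exp(-r * t_d) = 0.2624 * 0.99413964 = 0.26086224
S_0' = S_0 - PV(D) = 10.6200 - 0.26086224 = 10.35913776
d1 = (ln(S_0'/K) + (r + sigma^2/2)*T) / (sigma*sqrt(T)) = -0.66356696
d2 = d1 - sigma*sqrt(T) = -0.80213103
exp(-rT) = 0.99104038
N(-d1) = 0.74651625; N(-d2) = 0.78876142
P = K * exp(-rT) * N(-d2) - S_0' * N(-d1) = 11.5700 * 0.99104038 * 0.78876142 - 10.35913776 * 0.74651625 = 1.3109

Answer: Price = 1.3109


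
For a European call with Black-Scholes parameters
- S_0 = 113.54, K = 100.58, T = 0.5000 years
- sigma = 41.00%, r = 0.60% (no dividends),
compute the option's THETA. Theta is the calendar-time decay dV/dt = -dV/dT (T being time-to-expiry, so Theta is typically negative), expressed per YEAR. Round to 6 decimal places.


d1 = 0.5733662154; d2 = 0.2834524351
phi(d1) = 0.3384723270; exp(-qT) = 1.0000000000; exp(-rT) = 0.9970044955
Theta = -S*exp(-qT)*phi(d1)*sigma/(2*sqrt(T)) - r*K*exp(-rT)*N(d2) + q*S*exp(-qT)*N(d1)
N(d1) = 0.7168016198; N(d2) = 0.6115849808; sqrt(T) = 0.7071067812
Term 1 = -113.5400 * 1.0000000000 * 0.3384723270 * 0.4100 / (2 * 0.7071067812) = -11.1414294856
Term 2 = -0.0060 * 100.5800 * 0.9970044955 * 0.6115849808 = -0.3679737255
Term 3 = 0 (no dividend yield, q = 0)
Theta = -11.1414294856 + (-0.3679737255) + (0.0000000000) = -11.509403

Answer: Theta = -11.509403


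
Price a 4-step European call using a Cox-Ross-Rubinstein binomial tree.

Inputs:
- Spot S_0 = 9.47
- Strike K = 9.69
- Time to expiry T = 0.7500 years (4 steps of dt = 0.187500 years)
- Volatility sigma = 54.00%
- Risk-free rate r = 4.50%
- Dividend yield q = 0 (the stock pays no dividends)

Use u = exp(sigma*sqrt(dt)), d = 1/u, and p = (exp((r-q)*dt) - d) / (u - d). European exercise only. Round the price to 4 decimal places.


Answer: Price = V(0,0) = 1.7256

Derivation:
dt = T/N = 0.187500
u = exp(sigma*sqrt(dt)) = 1.263426; d = 1/u = 0.791499
p = (exp((r-q)*dt) - d) / (u - d) = 0.459763
Discount per step: exp(-r*dt) = 0.991598
Stock lattice S(k, i) with i counting down-moves:
  k=0: S(0,0) = 9.4700
  k=1: S(1,0) = 11.9646; S(1,1) = 7.4955
  k=2: S(2,0) = 15.1164; S(2,1) = 9.4700; S(2,2) = 5.9327
  k=3: S(3,0) = 19.0985; S(3,1) = 11.9646; S(3,2) = 7.4955; S(3,3) = 4.6957
  k=4: S(4,0) = 24.1295; S(4,1) = 15.1164; S(4,2) = 9.4700; S(4,3) = 5.9327; S(4,4) = 3.7166
Terminal payoffs V(N, i) = max(S_T - K, 0):
  V(4,0) = 14.439529; V(4,1) = 5.426436; V(4,2) = 0.000000; V(4,3) = 0.000000; V(4,4) = 0.000000
Backward induction: V(k, i) = exp(-r*dt) * [p * V(k+1, i) + (1-p) * V(k+1, i+1)].
  V(3,0) = exp(-r*dt) * [p*14.439529 + (1-p)*5.426436] = 9.489909
  V(3,1) = exp(-r*dt) * [p*5.426436 + (1-p)*0.000000] = 2.473911
  V(3,2) = exp(-r*dt) * [p*0.000000 + (1-p)*0.000000] = 0.000000
  V(3,3) = exp(-r*dt) * [p*0.000000 + (1-p)*0.000000] = 0.000000
  V(2,0) = exp(-r*dt) * [p*9.489909 + (1-p)*2.473911] = 5.651717
  V(2,1) = exp(-r*dt) * [p*2.473911 + (1-p)*0.000000] = 1.127855
  V(2,2) = exp(-r*dt) * [p*0.000000 + (1-p)*0.000000] = 0.000000
  V(1,0) = exp(-r*dt) * [p*5.651717 + (1-p)*1.127855] = 3.180806
  V(1,1) = exp(-r*dt) * [p*1.127855 + (1-p)*0.000000] = 0.514189
  V(0,0) = exp(-r*dt) * [p*3.180806 + (1-p)*0.514189] = 1.725579
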